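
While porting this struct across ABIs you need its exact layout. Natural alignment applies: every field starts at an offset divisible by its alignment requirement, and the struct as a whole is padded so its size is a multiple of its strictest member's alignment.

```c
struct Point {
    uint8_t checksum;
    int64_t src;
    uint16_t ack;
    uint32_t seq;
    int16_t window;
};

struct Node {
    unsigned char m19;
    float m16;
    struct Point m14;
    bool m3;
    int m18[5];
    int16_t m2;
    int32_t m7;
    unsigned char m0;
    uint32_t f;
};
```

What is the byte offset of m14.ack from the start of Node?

Point: 0..1  checksum  (1B, 1-aligned); 1..8  -- padding (7B); 8..16  src  (8B, 8-aligned); 16..18  ack  (2B, 2-aligned); 18..20  -- padding (2B); 20..24  seq  (4B, 4-aligned); 24..26  window  (2B, 2-aligned); 26..32  -- tail padding (6B); sizeof = 32, alignof = 8
0..1  m19  (1B, 1-aligned)
1..4  -- padding (3B)
4..8  m16  (4B, 4-aligned)
8..40  m14  (32B, 8-aligned)
within Point: ack at 16
8 + 16 = 24

24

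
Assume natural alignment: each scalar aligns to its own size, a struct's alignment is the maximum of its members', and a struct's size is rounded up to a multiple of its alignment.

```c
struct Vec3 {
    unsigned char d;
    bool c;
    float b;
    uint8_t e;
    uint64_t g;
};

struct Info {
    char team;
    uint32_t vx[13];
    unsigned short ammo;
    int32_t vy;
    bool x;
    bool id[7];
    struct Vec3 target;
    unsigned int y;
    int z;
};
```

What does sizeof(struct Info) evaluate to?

104

Vec3: 0..1  d  (1B, 1-aligned); 1..2  c  (1B, 1-aligned); 2..4  -- padding (2B); 4..8  b  (4B, 4-aligned); 8..9  e  (1B, 1-aligned); 9..16  -- padding (7B); 16..24  g  (8B, 8-aligned); sizeof = 24, alignof = 8
0..1  team  (1B, 1-aligned)
1..4  -- padding (3B)
4..56  vx  (52B, 4-aligned)
56..58  ammo  (2B, 2-aligned)
58..60  -- padding (2B)
60..64  vy  (4B, 4-aligned)
64..65  x  (1B, 1-aligned)
65..72  id  (7B, 1-aligned)
72..96  target  (24B, 8-aligned)
96..100  y  (4B, 4-aligned)
100..104  z  (4B, 4-aligned)
sizeof = 104, alignof = 8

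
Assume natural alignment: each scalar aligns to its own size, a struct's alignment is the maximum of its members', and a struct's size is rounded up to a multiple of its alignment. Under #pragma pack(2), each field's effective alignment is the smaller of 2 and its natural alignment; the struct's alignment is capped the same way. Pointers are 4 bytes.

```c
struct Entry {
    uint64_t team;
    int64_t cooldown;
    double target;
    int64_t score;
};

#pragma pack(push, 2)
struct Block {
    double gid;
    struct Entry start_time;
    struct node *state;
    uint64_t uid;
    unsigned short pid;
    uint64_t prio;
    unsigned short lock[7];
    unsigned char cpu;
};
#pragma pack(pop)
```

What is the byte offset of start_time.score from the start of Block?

Entry: 0..8  team  (8B, 8-aligned); 8..16  cooldown  (8B, 8-aligned); 16..24  target  (8B, 8-aligned); 24..32  score  (8B, 8-aligned); sizeof = 32, alignof = 8
0..8  gid  (8B, 2-aligned)
8..40  start_time  (32B, 2-aligned)
within Entry: score at 24
8 + 24 = 32

32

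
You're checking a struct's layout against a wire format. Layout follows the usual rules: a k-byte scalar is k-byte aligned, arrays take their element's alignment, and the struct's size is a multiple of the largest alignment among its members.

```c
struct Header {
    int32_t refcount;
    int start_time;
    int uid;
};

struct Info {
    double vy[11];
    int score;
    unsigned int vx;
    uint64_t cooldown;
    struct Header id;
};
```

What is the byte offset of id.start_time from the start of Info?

108

Header: refcount at 0 (size 4, align 4) → ends 4; start_time at 4 (size 4, align 4) → ends 8; uid at 8 (size 4, align 4) → ends 12; total 12 bytes, alignment 4
vy at 0 (size 88, align 8) → ends 88
score at 88 (size 4, align 4) → ends 92
vx at 92 (size 4, align 4) → ends 96
cooldown at 96 (size 8, align 8) → ends 104
id at 104 (size 12, align 4) → ends 116
within Header: start_time at 4
104 + 4 = 108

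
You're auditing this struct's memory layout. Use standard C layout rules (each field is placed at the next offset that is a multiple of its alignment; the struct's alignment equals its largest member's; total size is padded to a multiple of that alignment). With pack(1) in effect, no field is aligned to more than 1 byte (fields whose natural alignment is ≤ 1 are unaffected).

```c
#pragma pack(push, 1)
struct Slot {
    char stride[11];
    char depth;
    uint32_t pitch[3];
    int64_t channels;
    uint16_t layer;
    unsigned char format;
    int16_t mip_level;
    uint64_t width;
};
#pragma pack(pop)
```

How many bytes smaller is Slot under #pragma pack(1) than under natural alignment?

3

natural layout:
  0..11  stride  (11B, 1-aligned)
  11..12  depth  (1B, 1-aligned)
  12..24  pitch  (12B, 4-aligned)
  24..32  channels  (8B, 8-aligned)
  32..34  layer  (2B, 2-aligned)
  34..35  format  (1B, 1-aligned)
  35..36  -- padding (1B)
  36..38  mip_level  (2B, 2-aligned)
  38..40  -- padding (2B)
  40..48  width  (8B, 8-aligned)
  sizeof = 48, alignof = 8
packed(1) layout:
  0..11  stride  (11B, 1-aligned)
  11..12  depth  (1B, 1-aligned)
  12..24  pitch  (12B, 1-aligned)
  24..32  channels  (8B, 1-aligned)
  32..34  layer  (2B, 1-aligned)
  34..35  format  (1B, 1-aligned)
  35..37  mip_level  (2B, 1-aligned)
  37..45  width  (8B, 1-aligned)
  sizeof = 45, alignof = 1
48 − 45 = 3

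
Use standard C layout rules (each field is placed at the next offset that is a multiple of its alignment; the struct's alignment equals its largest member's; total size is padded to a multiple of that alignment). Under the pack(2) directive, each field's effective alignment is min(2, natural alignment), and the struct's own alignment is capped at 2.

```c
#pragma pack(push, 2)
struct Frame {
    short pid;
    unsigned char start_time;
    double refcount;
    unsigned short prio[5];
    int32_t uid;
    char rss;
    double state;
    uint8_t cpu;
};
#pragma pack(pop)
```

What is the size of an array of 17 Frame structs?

646

pid at 0 (size 2, align 2) → ends 2
start_time at 2 (size 1, align 1) → ends 3
pad 1 to align 2 for refcount
refcount at 4 (size 8, align 2) → ends 12
prio at 12 (size 10, align 2) → ends 22
uid at 22 (size 4, align 2) → ends 26
rss at 26 (size 1, align 1) → ends 27
pad 1 to align 2 for state
state at 28 (size 8, align 2) → ends 36
cpu at 36 (size 1, align 1) → ends 37
tail pad 1 to reach multiple of 2
total 38 bytes, alignment 2
array of 17: 17 × 38 = 646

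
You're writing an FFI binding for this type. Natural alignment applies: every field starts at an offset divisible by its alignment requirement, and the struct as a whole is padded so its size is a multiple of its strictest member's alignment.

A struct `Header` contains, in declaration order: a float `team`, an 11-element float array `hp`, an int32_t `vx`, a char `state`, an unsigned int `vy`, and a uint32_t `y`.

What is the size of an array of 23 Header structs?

1472

0..4  team  (4B, 4-aligned)
4..48  hp  (44B, 4-aligned)
48..52  vx  (4B, 4-aligned)
52..53  state  (1B, 1-aligned)
53..56  -- padding (3B)
56..60  vy  (4B, 4-aligned)
60..64  y  (4B, 4-aligned)
sizeof = 64, alignof = 4
array of 23: 23 × 64 = 1472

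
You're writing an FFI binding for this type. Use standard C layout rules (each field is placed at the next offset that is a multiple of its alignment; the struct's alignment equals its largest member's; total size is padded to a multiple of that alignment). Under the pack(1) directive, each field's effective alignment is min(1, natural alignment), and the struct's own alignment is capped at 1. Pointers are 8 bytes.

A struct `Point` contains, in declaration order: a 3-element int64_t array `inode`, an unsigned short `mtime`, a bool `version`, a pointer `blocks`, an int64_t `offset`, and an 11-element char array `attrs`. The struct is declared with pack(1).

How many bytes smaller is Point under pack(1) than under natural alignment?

10

natural layout:
  0..24  inode  (24B, 8-aligned)
  24..26  mtime  (2B, 2-aligned)
  26..27  version  (1B, 1-aligned)
  27..32  -- padding (5B)
  32..40  blocks  (8B, 8-aligned)
  40..48  offset  (8B, 8-aligned)
  48..59  attrs  (11B, 1-aligned)
  59..64  -- tail padding (5B)
  sizeof = 64, alignof = 8
packed(1) layout:
  0..24  inode  (24B, 1-aligned)
  24..26  mtime  (2B, 1-aligned)
  26..27  version  (1B, 1-aligned)
  27..35  blocks  (8B, 1-aligned)
  35..43  offset  (8B, 1-aligned)
  43..54  attrs  (11B, 1-aligned)
  sizeof = 54, alignof = 1
64 − 54 = 10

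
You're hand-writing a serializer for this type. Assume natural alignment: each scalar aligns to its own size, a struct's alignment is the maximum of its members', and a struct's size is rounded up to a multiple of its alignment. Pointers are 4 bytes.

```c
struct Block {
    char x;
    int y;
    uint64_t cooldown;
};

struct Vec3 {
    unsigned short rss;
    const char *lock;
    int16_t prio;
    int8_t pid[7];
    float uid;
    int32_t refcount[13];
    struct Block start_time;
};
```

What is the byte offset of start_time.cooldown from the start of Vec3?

Block: 0..1  x  (1B, 1-aligned); 1..4  -- padding (3B); 4..8  y  (4B, 4-aligned); 8..16  cooldown  (8B, 8-aligned); sizeof = 16, alignof = 8
0..2  rss  (2B, 2-aligned)
2..4  -- padding (2B)
4..8  lock  (4B, 4-aligned)
8..10  prio  (2B, 2-aligned)
10..17  pid  (7B, 1-aligned)
17..20  -- padding (3B)
20..24  uid  (4B, 4-aligned)
24..76  refcount  (52B, 4-aligned)
76..80  -- padding (4B)
80..96  start_time  (16B, 8-aligned)
within Block: cooldown at 8
80 + 8 = 88

88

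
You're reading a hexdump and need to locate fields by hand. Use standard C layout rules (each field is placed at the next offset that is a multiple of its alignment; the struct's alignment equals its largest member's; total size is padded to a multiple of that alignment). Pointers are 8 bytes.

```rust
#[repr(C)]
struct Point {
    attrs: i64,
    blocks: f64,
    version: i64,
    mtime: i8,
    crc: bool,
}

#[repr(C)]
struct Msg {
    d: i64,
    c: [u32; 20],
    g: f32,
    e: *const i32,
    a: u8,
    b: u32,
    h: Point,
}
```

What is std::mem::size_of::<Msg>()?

Point: 0..8  attrs  (8B, 8-aligned); 8..16  blocks  (8B, 8-aligned); 16..24  version  (8B, 8-aligned); 24..25  mtime  (1B, 1-aligned); 25..26  crc  (1B, 1-aligned); 26..32  -- tail padding (6B); sizeof = 32, alignof = 8
0..8  d  (8B, 8-aligned)
8..88  c  (80B, 4-aligned)
88..92  g  (4B, 4-aligned)
92..96  -- padding (4B)
96..104  e  (8B, 8-aligned)
104..105  a  (1B, 1-aligned)
105..108  -- padding (3B)
108..112  b  (4B, 4-aligned)
112..144  h  (32B, 8-aligned)
sizeof = 144, alignof = 8

144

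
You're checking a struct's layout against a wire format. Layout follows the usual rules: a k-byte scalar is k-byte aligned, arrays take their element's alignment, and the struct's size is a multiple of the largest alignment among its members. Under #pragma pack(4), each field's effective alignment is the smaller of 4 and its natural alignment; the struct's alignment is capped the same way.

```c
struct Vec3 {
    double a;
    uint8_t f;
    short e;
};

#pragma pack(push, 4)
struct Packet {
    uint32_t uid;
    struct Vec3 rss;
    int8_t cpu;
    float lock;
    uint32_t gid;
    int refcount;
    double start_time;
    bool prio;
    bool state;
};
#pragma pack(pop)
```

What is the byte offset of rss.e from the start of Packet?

14

Vec3: a at 0 (size 8, align 8) → ends 8; f at 8 (size 1, align 1) → ends 9; pad 1 to align 2 for e; e at 10 (size 2, align 2) → ends 12; tail pad 4 to reach multiple of 8; total 16 bytes, alignment 8
uid at 0 (size 4, align 4) → ends 4
rss at 4 (size 16, align 4) → ends 20
within Vec3: e at 10
4 + 10 = 14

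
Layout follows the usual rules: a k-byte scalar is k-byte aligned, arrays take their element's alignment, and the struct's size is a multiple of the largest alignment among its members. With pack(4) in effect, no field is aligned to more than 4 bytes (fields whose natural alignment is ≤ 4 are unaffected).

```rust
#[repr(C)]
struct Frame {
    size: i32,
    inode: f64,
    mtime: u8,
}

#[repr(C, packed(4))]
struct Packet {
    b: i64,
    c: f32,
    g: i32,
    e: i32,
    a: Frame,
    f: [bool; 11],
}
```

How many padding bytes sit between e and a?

0

Frame: 0..4  size  (4B, 4-aligned); 4..8  -- padding (4B); 8..16  inode  (8B, 8-aligned); 16..17  mtime  (1B, 1-aligned); 17..24  -- tail padding (7B); sizeof = 24, alignof = 8
0..8  b  (8B, 4-aligned)
8..12  c  (4B, 4-aligned)
12..16  g  (4B, 4-aligned)
16..20  e  (4B, 4-aligned)
20..44  a  (24B, 4-aligned)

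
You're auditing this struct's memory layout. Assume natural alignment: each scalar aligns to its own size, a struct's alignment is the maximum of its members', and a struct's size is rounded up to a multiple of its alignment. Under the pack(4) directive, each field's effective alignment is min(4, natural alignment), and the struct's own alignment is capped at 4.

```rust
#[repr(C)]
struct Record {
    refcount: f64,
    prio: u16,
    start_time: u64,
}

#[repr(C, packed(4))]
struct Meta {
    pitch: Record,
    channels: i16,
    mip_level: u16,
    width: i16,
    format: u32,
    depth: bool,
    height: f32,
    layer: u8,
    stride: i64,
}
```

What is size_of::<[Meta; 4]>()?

224

Record: refcount at 0 (size 8, align 8) → ends 8; prio at 8 (size 2, align 2) → ends 10; pad 6 to align 8 for start_time; start_time at 16 (size 8, align 8) → ends 24; total 24 bytes, alignment 8
pitch at 0 (size 24, align 4) → ends 24
channels at 24 (size 2, align 2) → ends 26
mip_level at 26 (size 2, align 2) → ends 28
width at 28 (size 2, align 2) → ends 30
pad 2 to align 4 for format
format at 32 (size 4, align 4) → ends 36
depth at 36 (size 1, align 1) → ends 37
pad 3 to align 4 for height
height at 40 (size 4, align 4) → ends 44
layer at 44 (size 1, align 1) → ends 45
pad 3 to align 4 for stride
stride at 48 (size 8, align 4) → ends 56
total 56 bytes, alignment 4
array of 4: 4 × 56 = 224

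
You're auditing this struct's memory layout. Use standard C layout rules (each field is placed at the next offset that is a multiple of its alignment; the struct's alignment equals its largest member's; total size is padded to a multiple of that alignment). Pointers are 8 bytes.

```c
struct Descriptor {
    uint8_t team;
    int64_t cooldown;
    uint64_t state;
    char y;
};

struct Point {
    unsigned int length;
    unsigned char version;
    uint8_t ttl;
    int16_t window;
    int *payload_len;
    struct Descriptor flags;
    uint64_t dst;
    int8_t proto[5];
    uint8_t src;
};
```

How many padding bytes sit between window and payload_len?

Descriptor: team at 0 (size 1, align 1) → ends 1; pad 7 to align 8 for cooldown; cooldown at 8 (size 8, align 8) → ends 16; state at 16 (size 8, align 8) → ends 24; y at 24 (size 1, align 1) → ends 25; tail pad 7 to reach multiple of 8; total 32 bytes, alignment 8
length at 0 (size 4, align 4) → ends 4
version at 4 (size 1, align 1) → ends 5
ttl at 5 (size 1, align 1) → ends 6
window at 6 (size 2, align 2) → ends 8
payload_len at 8 (size 8, align 8) → ends 16

0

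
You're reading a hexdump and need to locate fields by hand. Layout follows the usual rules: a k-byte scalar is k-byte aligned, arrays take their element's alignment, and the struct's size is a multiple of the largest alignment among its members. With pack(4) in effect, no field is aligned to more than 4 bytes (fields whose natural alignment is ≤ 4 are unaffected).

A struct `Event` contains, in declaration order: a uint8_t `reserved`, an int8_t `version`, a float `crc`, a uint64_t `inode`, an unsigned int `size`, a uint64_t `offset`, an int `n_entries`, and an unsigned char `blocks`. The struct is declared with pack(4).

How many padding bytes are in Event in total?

0..1  reserved  (1B, 1-aligned)
1..2  version  (1B, 1-aligned)
2..4  -- padding (2B)
4..8  crc  (4B, 4-aligned)
8..16  inode  (8B, 4-aligned)
16..20  size  (4B, 4-aligned)
20..28  offset  (8B, 4-aligned)
28..32  n_entries  (4B, 4-aligned)
32..33  blocks  (1B, 1-aligned)
33..36  -- tail padding (3B)
sizeof = 36, alignof = 4
data bytes 31, size 36 → padding 5

5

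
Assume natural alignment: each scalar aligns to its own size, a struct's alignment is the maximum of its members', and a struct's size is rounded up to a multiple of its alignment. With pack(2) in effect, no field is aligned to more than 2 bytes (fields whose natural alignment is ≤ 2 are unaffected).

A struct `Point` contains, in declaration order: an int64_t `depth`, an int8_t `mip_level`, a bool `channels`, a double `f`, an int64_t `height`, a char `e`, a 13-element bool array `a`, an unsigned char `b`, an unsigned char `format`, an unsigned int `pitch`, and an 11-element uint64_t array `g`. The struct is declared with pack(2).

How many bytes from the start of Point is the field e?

depth at 0 (size 8, align 2) → ends 8
mip_level at 8 (size 1, align 1) → ends 9
channels at 9 (size 1, align 1) → ends 10
f at 10 (size 8, align 2) → ends 18
height at 18 (size 8, align 2) → ends 26
e at 26 (size 1, align 1) → ends 27

26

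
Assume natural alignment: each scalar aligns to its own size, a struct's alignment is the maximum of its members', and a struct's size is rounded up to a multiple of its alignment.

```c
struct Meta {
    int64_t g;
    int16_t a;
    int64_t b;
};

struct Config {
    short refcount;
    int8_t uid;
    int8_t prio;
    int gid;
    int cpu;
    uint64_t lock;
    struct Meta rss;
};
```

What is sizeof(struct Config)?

Meta: @0: g [8B, align 8] → 8; @8: a [2B, align 2] → 10; +6 pad (align 8); @16: b [8B, align 8] → 24; size 24, align 8
@0: refcount [2B, align 2] → 2
@2: uid [1B, align 1] → 3
@3: prio [1B, align 1] → 4
@4: gid [4B, align 4] → 8
@8: cpu [4B, align 4] → 12
+4 pad (align 8)
@16: lock [8B, align 8] → 24
@24: rss [24B, align 8] → 48
size 48, align 8

48 bytes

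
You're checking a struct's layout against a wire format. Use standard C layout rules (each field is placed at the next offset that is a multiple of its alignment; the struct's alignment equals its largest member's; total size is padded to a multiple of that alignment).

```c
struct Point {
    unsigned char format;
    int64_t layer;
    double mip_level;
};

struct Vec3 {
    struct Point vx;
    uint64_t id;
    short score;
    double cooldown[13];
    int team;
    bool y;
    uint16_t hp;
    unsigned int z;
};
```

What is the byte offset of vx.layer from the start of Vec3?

8

Point: format at 0 (size 1, align 1) → ends 1; pad 7 to align 8 for layer; layer at 8 (size 8, align 8) → ends 16; mip_level at 16 (size 8, align 8) → ends 24; total 24 bytes, alignment 8
vx at 0 (size 24, align 8) → ends 24
within Point: layer at 8
0 + 8 = 8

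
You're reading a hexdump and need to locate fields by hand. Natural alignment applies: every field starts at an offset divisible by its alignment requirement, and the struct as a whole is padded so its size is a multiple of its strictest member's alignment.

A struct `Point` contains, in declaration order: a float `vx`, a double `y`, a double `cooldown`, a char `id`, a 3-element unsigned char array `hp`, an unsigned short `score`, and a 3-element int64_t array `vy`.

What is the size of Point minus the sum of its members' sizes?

6

@0: vx [4B, align 4] → 4
+4 pad (align 8)
@8: y [8B, align 8] → 16
@16: cooldown [8B, align 8] → 24
@24: id [1B, align 1] → 25
@25: hp [3B, align 1] → 28
@28: score [2B, align 2] → 30
+2 pad (align 8)
@32: vy [24B, align 8] → 56
size 56, align 8
data bytes 50, size 56 → padding 6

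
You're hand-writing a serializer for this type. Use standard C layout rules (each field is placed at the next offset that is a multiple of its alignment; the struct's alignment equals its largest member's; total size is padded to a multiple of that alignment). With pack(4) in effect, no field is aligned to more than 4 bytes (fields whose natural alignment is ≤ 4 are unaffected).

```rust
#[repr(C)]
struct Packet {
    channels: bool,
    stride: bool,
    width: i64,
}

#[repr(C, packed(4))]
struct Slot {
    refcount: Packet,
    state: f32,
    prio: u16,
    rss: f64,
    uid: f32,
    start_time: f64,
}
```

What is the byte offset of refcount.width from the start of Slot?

8

Packet: 0..1  channels  (1B, 1-aligned); 1..2  stride  (1B, 1-aligned); 2..8  -- padding (6B); 8..16  width  (8B, 8-aligned); sizeof = 16, alignof = 8
0..16  refcount  (16B, 4-aligned)
within Packet: width at 8
0 + 8 = 8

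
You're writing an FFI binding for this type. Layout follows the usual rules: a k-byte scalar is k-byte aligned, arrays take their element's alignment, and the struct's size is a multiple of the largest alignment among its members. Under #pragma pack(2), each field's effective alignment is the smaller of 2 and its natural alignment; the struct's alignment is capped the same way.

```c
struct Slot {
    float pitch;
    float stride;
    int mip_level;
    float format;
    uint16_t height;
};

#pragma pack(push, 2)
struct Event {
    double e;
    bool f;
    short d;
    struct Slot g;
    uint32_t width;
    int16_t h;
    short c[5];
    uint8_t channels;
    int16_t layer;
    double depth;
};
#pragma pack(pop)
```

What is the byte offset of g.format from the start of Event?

Slot: 0..4  pitch  (4B, 4-aligned); 4..8  stride  (4B, 4-aligned); 8..12  mip_level  (4B, 4-aligned); 12..16  format  (4B, 4-aligned); 16..18  height  (2B, 2-aligned); 18..20  -- tail padding (2B); sizeof = 20, alignof = 4
0..8  e  (8B, 2-aligned)
8..9  f  (1B, 1-aligned)
9..10  -- padding (1B)
10..12  d  (2B, 2-aligned)
12..32  g  (20B, 2-aligned)
within Slot: format at 12
12 + 12 = 24

24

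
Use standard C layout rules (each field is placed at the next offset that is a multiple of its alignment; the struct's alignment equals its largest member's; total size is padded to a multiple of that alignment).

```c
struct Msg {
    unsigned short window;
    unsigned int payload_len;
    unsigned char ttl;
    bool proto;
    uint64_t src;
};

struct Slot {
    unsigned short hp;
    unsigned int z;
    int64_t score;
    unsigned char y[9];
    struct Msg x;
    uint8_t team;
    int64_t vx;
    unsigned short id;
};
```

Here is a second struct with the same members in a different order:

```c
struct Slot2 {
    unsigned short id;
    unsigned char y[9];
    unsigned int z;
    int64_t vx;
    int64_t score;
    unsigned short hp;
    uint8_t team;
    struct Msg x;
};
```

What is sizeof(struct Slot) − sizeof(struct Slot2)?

Msg: window at 0 (size 2, align 2) → ends 2; pad 2 to align 4 for payload_len; payload_len at 4 (size 4, align 4) → ends 8; ttl at 8 (size 1, align 1) → ends 9; proto at 9 (size 1, align 1) → ends 10; pad 6 to align 8 for src; src at 16 (size 8, align 8) → ends 24; total 24 bytes, alignment 8
hp at 0 (size 2, align 2) → ends 2
pad 2 to align 4 for z
z at 4 (size 4, align 4) → ends 8
score at 8 (size 8, align 8) → ends 16
y at 16 (size 9, align 1) → ends 25
pad 7 to align 8 for x
x at 32 (size 24, align 8) → ends 56
team at 56 (size 1, align 1) → ends 57
pad 7 to align 8 for vx
vx at 64 (size 8, align 8) → ends 72
id at 72 (size 2, align 2) → ends 74
tail pad 6 to reach multiple of 8
total 80 bytes, alignment 8
— Slot2 —
id at 0 (size 2, align 2) → ends 2
y at 2 (size 9, align 1) → ends 11
pad 1 to align 4 for z
z at 12 (size 4, align 4) → ends 16
vx at 16 (size 8, align 8) → ends 24
score at 24 (size 8, align 8) → ends 32
hp at 32 (size 2, align 2) → ends 34
team at 34 (size 1, align 1) → ends 35
pad 5 to align 8 for x
x at 40 (size 24, align 8) → ends 64
total 64 bytes, alignment 8
80 − 64 = 16

16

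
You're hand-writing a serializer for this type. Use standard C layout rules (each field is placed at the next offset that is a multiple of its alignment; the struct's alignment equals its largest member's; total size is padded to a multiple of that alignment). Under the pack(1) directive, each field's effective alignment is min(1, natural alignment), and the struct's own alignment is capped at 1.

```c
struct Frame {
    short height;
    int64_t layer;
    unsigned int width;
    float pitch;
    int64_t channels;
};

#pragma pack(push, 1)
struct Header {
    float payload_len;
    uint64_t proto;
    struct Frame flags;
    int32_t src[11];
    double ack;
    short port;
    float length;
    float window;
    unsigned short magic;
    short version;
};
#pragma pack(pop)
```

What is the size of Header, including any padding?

110

Frame: @0: height [2B, align 2] → 2; +6 pad (align 8); @8: layer [8B, align 8] → 16; @16: width [4B, align 4] → 20; @20: pitch [4B, align 4] → 24; @24: channels [8B, align 8] → 32; size 32, align 8
@0: payload_len [4B, align 1] → 4
@4: proto [8B, align 1] → 12
@12: flags [32B, align 1] → 44
@44: src [44B, align 1] → 88
@88: ack [8B, align 1] → 96
@96: port [2B, align 1] → 98
@98: length [4B, align 1] → 102
@102: window [4B, align 1] → 106
@106: magic [2B, align 1] → 108
@108: version [2B, align 1] → 110
size 110, align 1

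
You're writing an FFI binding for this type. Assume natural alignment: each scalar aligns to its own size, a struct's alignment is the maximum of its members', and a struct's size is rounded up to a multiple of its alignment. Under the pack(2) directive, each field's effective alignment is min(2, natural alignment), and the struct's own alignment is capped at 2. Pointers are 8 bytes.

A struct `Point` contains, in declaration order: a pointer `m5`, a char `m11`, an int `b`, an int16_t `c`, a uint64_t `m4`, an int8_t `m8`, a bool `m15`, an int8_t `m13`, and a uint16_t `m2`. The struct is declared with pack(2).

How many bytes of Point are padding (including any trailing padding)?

2

m5 at 0 (size 8, align 2) → ends 8
m11 at 8 (size 1, align 1) → ends 9
pad 1 to align 2 for b
b at 10 (size 4, align 2) → ends 14
c at 14 (size 2, align 2) → ends 16
m4 at 16 (size 8, align 2) → ends 24
m8 at 24 (size 1, align 1) → ends 25
m15 at 25 (size 1, align 1) → ends 26
m13 at 26 (size 1, align 1) → ends 27
pad 1 to align 2 for m2
m2 at 28 (size 2, align 2) → ends 30
total 30 bytes, alignment 2
data bytes 28, size 30 → padding 2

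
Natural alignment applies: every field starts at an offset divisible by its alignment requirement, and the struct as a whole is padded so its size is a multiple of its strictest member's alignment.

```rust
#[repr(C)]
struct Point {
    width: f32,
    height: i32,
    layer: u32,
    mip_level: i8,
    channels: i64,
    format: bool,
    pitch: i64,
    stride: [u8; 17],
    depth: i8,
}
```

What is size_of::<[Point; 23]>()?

1472

0..4  width  (4B, 4-aligned)
4..8  height  (4B, 4-aligned)
8..12  layer  (4B, 4-aligned)
12..13  mip_level  (1B, 1-aligned)
13..16  -- padding (3B)
16..24  channels  (8B, 8-aligned)
24..25  format  (1B, 1-aligned)
25..32  -- padding (7B)
32..40  pitch  (8B, 8-aligned)
40..57  stride  (17B, 1-aligned)
57..58  depth  (1B, 1-aligned)
58..64  -- tail padding (6B)
sizeof = 64, alignof = 8
array of 23: 23 × 64 = 1472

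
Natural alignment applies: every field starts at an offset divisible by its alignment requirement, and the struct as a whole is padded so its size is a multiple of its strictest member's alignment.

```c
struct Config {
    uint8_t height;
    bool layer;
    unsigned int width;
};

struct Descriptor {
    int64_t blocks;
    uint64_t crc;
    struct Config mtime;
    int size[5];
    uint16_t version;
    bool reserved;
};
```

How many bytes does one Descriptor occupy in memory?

48

Config: @0: height [1B, align 1] → 1; @1: layer [1B, align 1] → 2; +2 pad (align 4); @4: width [4B, align 4] → 8; size 8, align 4
@0: blocks [8B, align 8] → 8
@8: crc [8B, align 8] → 16
@16: mtime [8B, align 4] → 24
@24: size [20B, align 4] → 44
@44: version [2B, align 2] → 46
@46: reserved [1B, align 1] → 47
+1 tail pad (align 8)
size 48, align 8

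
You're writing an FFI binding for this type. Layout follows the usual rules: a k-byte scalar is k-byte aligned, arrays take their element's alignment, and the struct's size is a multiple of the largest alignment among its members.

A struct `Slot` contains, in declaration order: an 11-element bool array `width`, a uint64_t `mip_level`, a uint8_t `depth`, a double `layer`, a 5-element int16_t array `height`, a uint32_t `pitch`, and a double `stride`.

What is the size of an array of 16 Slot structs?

1024

0..11  width  (11B, 1-aligned)
11..16  -- padding (5B)
16..24  mip_level  (8B, 8-aligned)
24..25  depth  (1B, 1-aligned)
25..32  -- padding (7B)
32..40  layer  (8B, 8-aligned)
40..50  height  (10B, 2-aligned)
50..52  -- padding (2B)
52..56  pitch  (4B, 4-aligned)
56..64  stride  (8B, 8-aligned)
sizeof = 64, alignof = 8
array of 16: 16 × 64 = 1024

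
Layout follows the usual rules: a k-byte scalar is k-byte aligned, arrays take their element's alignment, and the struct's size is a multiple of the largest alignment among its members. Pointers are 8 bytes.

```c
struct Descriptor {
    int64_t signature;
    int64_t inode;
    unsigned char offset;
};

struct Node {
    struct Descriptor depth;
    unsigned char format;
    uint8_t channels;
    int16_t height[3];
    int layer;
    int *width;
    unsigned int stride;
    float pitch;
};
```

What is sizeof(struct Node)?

56 bytes

Descriptor: @0: signature [8B, align 8] → 8; @8: inode [8B, align 8] → 16; @16: offset [1B, align 1] → 17; +7 tail pad (align 8); size 24, align 8
@0: depth [24B, align 8] → 24
@24: format [1B, align 1] → 25
@25: channels [1B, align 1] → 26
@26: height [6B, align 2] → 32
@32: layer [4B, align 4] → 36
+4 pad (align 8)
@40: width [8B, align 8] → 48
@48: stride [4B, align 4] → 52
@52: pitch [4B, align 4] → 56
size 56, align 8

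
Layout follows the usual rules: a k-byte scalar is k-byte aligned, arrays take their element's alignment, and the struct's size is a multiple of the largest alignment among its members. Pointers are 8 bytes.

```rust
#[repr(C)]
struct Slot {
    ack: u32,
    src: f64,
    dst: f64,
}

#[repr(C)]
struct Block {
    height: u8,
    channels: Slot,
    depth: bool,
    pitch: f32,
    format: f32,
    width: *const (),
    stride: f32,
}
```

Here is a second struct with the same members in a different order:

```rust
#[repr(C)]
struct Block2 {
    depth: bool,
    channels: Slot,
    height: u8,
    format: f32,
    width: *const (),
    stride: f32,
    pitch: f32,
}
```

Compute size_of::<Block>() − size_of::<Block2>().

Slot: @0: ack [4B, align 4] → 4; +4 pad (align 8); @8: src [8B, align 8] → 16; @16: dst [8B, align 8] → 24; size 24, align 8
@0: height [1B, align 1] → 1
+7 pad (align 8)
@8: channels [24B, align 8] → 32
@32: depth [1B, align 1] → 33
+3 pad (align 4)
@36: pitch [4B, align 4] → 40
@40: format [4B, align 4] → 44
+4 pad (align 8)
@48: width [8B, align 8] → 56
@56: stride [4B, align 4] → 60
+4 tail pad (align 8)
size 64, align 8
— Block2 —
@0: depth [1B, align 1] → 1
+7 pad (align 8)
@8: channels [24B, align 8] → 32
@32: height [1B, align 1] → 33
+3 pad (align 4)
@36: format [4B, align 4] → 40
@40: width [8B, align 8] → 48
@48: stride [4B, align 4] → 52
@52: pitch [4B, align 4] → 56
size 56, align 8
64 − 56 = 8

8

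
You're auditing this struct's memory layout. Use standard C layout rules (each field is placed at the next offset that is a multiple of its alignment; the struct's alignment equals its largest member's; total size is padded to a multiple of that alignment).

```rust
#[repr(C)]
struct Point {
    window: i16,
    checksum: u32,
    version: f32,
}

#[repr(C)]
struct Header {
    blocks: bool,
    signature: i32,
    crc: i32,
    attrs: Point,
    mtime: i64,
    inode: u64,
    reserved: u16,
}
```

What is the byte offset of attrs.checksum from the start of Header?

Point: @0: window [2B, align 2] → 2; +2 pad (align 4); @4: checksum [4B, align 4] → 8; @8: version [4B, align 4] → 12; size 12, align 4
@0: blocks [1B, align 1] → 1
+3 pad (align 4)
@4: signature [4B, align 4] → 8
@8: crc [4B, align 4] → 12
@12: attrs [12B, align 4] → 24
within Point: checksum at 4
12 + 4 = 16

16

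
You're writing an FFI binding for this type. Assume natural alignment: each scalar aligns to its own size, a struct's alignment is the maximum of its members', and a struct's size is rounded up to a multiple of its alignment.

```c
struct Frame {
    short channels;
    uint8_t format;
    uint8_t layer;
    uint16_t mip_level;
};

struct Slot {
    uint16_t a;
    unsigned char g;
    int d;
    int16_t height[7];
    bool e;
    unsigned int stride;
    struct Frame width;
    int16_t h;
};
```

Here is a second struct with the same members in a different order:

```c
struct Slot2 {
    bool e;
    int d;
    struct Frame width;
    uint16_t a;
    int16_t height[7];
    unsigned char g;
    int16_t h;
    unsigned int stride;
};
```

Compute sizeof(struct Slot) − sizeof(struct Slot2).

Frame: 0..2  channels  (2B, 2-aligned); 2..3  format  (1B, 1-aligned); 3..4  layer  (1B, 1-aligned); 4..6  mip_level  (2B, 2-aligned); sizeof = 6, alignof = 2
0..2  a  (2B, 2-aligned)
2..3  g  (1B, 1-aligned)
3..4  -- padding (1B)
4..8  d  (4B, 4-aligned)
8..22  height  (14B, 2-aligned)
22..23  e  (1B, 1-aligned)
23..24  -- padding (1B)
24..28  stride  (4B, 4-aligned)
28..34  width  (6B, 2-aligned)
34..36  h  (2B, 2-aligned)
sizeof = 36, alignof = 4
— Slot2 —
0..1  e  (1B, 1-aligned)
1..4  -- padding (3B)
4..8  d  (4B, 4-aligned)
8..14  width  (6B, 2-aligned)
14..16  a  (2B, 2-aligned)
16..30  height  (14B, 2-aligned)
30..31  g  (1B, 1-aligned)
31..32  -- padding (1B)
32..34  h  (2B, 2-aligned)
34..36  -- padding (2B)
36..40  stride  (4B, 4-aligned)
sizeof = 40, alignof = 4
36 − 40 = -4

-4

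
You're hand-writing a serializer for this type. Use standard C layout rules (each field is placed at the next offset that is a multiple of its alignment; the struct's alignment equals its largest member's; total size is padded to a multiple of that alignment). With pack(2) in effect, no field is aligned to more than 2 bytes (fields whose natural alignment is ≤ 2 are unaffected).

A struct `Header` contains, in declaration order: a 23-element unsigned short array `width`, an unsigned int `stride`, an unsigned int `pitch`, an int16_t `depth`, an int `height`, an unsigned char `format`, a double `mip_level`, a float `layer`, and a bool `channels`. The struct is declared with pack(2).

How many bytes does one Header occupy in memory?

76 bytes

@0: width [46B, align 2] → 46
@46: stride [4B, align 2] → 50
@50: pitch [4B, align 2] → 54
@54: depth [2B, align 2] → 56
@56: height [4B, align 2] → 60
@60: format [1B, align 1] → 61
+1 pad (align 2)
@62: mip_level [8B, align 2] → 70
@70: layer [4B, align 2] → 74
@74: channels [1B, align 1] → 75
+1 tail pad (align 2)
size 76, align 2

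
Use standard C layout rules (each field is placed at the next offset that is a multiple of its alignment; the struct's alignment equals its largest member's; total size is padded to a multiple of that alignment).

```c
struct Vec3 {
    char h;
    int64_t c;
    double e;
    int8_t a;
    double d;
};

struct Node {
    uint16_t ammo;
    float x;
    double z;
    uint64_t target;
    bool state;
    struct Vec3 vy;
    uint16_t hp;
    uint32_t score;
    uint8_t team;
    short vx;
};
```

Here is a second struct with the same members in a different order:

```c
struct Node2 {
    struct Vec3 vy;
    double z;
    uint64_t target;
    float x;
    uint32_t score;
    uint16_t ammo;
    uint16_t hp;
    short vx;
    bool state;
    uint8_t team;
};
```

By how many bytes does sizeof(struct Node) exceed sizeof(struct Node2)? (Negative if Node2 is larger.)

Vec3: 0..1  h  (1B, 1-aligned); 1..8  -- padding (7B); 8..16  c  (8B, 8-aligned); 16..24  e  (8B, 8-aligned); 24..25  a  (1B, 1-aligned); 25..32  -- padding (7B); 32..40  d  (8B, 8-aligned); sizeof = 40, alignof = 8
0..2  ammo  (2B, 2-aligned)
2..4  -- padding (2B)
4..8  x  (4B, 4-aligned)
8..16  z  (8B, 8-aligned)
16..24  target  (8B, 8-aligned)
24..25  state  (1B, 1-aligned)
25..32  -- padding (7B)
32..72  vy  (40B, 8-aligned)
72..74  hp  (2B, 2-aligned)
74..76  -- padding (2B)
76..80  score  (4B, 4-aligned)
80..81  team  (1B, 1-aligned)
81..82  -- padding (1B)
82..84  vx  (2B, 2-aligned)
84..88  -- tail padding (4B)
sizeof = 88, alignof = 8
— Node2 —
0..40  vy  (40B, 8-aligned)
40..48  z  (8B, 8-aligned)
48..56  target  (8B, 8-aligned)
56..60  x  (4B, 4-aligned)
60..64  score  (4B, 4-aligned)
64..66  ammo  (2B, 2-aligned)
66..68  hp  (2B, 2-aligned)
68..70  vx  (2B, 2-aligned)
70..71  state  (1B, 1-aligned)
71..72  team  (1B, 1-aligned)
sizeof = 72, alignof = 8
88 − 72 = 16

16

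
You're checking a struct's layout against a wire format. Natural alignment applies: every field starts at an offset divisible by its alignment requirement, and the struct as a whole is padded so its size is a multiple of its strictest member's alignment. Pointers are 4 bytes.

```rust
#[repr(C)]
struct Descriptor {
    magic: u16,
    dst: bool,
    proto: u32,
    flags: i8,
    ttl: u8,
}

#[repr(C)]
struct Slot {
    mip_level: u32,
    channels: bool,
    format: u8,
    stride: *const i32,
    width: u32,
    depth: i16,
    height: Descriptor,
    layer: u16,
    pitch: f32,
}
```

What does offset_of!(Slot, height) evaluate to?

20

Descriptor: 0..2  magic  (2B, 2-aligned); 2..3  dst  (1B, 1-aligned); 3..4  -- padding (1B); 4..8  proto  (4B, 4-aligned); 8..9  flags  (1B, 1-aligned); 9..10  ttl  (1B, 1-aligned); 10..12  -- tail padding (2B); sizeof = 12, alignof = 4
0..4  mip_level  (4B, 4-aligned)
4..5  channels  (1B, 1-aligned)
5..6  format  (1B, 1-aligned)
6..8  -- padding (2B)
8..12  stride  (4B, 4-aligned)
12..16  width  (4B, 4-aligned)
16..18  depth  (2B, 2-aligned)
18..20  -- padding (2B)
20..32  height  (12B, 4-aligned)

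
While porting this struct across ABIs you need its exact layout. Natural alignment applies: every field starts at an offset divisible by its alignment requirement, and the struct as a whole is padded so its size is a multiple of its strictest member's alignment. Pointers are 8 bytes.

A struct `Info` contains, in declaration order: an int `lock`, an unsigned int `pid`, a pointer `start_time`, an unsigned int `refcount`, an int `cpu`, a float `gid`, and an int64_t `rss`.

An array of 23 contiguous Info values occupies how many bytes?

920

@0: lock [4B, align 4] → 4
@4: pid [4B, align 4] → 8
@8: start_time [8B, align 8] → 16
@16: refcount [4B, align 4] → 20
@20: cpu [4B, align 4] → 24
@24: gid [4B, align 4] → 28
+4 pad (align 8)
@32: rss [8B, align 8] → 40
size 40, align 8
array of 23: 23 × 40 = 920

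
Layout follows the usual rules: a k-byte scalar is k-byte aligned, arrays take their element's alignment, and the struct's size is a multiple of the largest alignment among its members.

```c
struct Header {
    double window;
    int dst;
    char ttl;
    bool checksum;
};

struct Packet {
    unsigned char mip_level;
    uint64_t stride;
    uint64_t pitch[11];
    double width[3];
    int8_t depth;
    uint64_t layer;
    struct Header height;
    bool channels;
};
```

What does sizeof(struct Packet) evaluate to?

168

Header: @0: window [8B, align 8] → 8; @8: dst [4B, align 4] → 12; @12: ttl [1B, align 1] → 13; @13: checksum [1B, align 1] → 14; +2 tail pad (align 8); size 16, align 8
@0: mip_level [1B, align 1] → 1
+7 pad (align 8)
@8: stride [8B, align 8] → 16
@16: pitch [88B, align 8] → 104
@104: width [24B, align 8] → 128
@128: depth [1B, align 1] → 129
+7 pad (align 8)
@136: layer [8B, align 8] → 144
@144: height [16B, align 8] → 160
@160: channels [1B, align 1] → 161
+7 tail pad (align 8)
size 168, align 8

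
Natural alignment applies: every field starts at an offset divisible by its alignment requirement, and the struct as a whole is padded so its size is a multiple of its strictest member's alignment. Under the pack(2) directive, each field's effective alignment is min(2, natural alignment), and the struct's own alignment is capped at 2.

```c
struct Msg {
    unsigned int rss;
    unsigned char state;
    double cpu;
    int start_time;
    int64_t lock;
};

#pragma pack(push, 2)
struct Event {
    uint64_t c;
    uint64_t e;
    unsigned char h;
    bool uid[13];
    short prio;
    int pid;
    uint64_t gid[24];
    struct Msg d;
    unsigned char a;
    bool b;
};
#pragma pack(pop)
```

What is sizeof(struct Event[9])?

Msg: @0: rss [4B, align 4] → 4; @4: state [1B, align 1] → 5; +3 pad (align 8); @8: cpu [8B, align 8] → 16; @16: start_time [4B, align 4] → 20; +4 pad (align 8); @24: lock [8B, align 8] → 32; size 32, align 8
@0: c [8B, align 2] → 8
@8: e [8B, align 2] → 16
@16: h [1B, align 1] → 17
@17: uid [13B, align 1] → 30
@30: prio [2B, align 2] → 32
@32: pid [4B, align 2] → 36
@36: gid [192B, align 2] → 228
@228: d [32B, align 2] → 260
@260: a [1B, align 1] → 261
@261: b [1B, align 1] → 262
size 262, align 2
array of 9: 9 × 262 = 2358

2358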